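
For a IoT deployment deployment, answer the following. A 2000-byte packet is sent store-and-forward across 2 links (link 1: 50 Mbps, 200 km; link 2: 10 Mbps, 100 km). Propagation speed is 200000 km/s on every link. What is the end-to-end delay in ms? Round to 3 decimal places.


Packet = 2000 bytes = 16000 bits. Store-and-forward: sum (t_trans + t_prop) per link.
Link 1: t_trans = 16000/(50*10^6) s = 0.3200 ms; t_prop = 200/200000 s = 1.0000 ms; subtotal = 1.3200 ms
Link 2: t_trans = 16000/(10*10^6) s = 1.6000 ms; t_prop = 100/200000 s = 0.5000 ms; subtotal = 2.1000 ms
End-to-end = 1.3200 + 2.1000 = 3.4200 ms -> 3.420 ms (3 dp)

3.420


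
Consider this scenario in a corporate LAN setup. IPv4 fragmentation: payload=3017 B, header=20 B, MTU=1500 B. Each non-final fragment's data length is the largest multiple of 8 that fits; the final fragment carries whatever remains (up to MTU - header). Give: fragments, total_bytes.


Max data per non-final fragment = floor((MTU - header)/8)*8 = floor((1500 - 20)/8)*8 = floor(1480/8)*8 = 1480 B
Final fragment needs no 8-byte alignment: it can carry up to MTU - header = 1480 B
Non-final fragments needed = ceil((payload - 1480) / 1480) = ceil(1537/1480) = ceil(1.0385) = 2
Number of fragments = 2 + 1 = 3
Fragment sizes (data): 2 * 1480 B + 57 B (last, 57 <= 1480 OK)
Total bytes sent = payload + n_frags * header = 3017 + 3*20 = 3017 + 60 = 3077 B

3, 3077


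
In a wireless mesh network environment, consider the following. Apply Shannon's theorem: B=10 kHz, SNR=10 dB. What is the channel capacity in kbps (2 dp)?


Given: B = 10 kHz, SNR = 10 dB
SNR linear = 10^(10/10) = 10
1 + SNR = 11
log2(11) = 3.4594316186
C = 10 * 1000 * 3.4594316186 = 34594.3162 bps
C = 34.594316 kbps -> 34.59 kbps (2 dp)

34.59


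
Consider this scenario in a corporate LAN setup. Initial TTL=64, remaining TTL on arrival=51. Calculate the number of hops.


Given: initial TTL = 64, received TTL = 51
Hops = initial TTL - received TTL
Hops = 64 - 51 = 13

13


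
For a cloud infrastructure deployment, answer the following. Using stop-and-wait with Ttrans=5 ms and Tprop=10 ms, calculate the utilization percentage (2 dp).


Given: Ttrans = 5 ms, Tprop = 10 ms
RTT = 2 * Tprop = 2 * 10 = 20 ms
U = Ttrans / (Ttrans + RTT)
U = 5 / (5 + 20)
U = 5 / 25 = 0.2
U% = 20.00%

20.00


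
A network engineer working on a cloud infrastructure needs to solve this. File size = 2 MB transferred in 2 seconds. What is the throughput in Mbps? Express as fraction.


Given: file = 2 MB, time = 2 s
File in Mb = 2 * 8 = 16 Mb
Throughput = 16 / 2 Mbps
Throughput = 8 Mbps

8


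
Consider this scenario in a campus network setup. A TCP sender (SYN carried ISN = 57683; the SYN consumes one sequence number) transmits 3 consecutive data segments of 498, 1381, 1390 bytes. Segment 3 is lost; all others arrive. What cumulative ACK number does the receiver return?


SYN uses sequence number 57683; first data byte = ISN + 1 = 57684.
Segment 1: SEQ = 57684, len = 498 B, covers [57684, 58181]
Segment 2: SEQ = 58182, len = 1381 B, covers [58182, 59562]
Segment 3: SEQ = 59563, len = 1390 B, covers [59563, 60952] [LOST]
In-order data received: bytes [57684, 59562] (segments 1..2).
Segment 3 missing -> gap begins at byte 59563.
Cumulative ACK = next expected in-order byte = 57684 + 498 + 1381 = 59563

59563


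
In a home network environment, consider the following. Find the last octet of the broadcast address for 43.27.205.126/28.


Given: IP = 43.27.205.126, prefix = /28
Host bits = 32 - 28 = 4
Network last octet = 126 AND mask = 112
Host part size = 2^4 - 1 = 15
Broadcast last octet = 112 OR 15 = 127

127


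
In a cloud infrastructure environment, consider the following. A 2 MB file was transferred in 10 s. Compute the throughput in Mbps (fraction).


Given: file = 2 MB, time = 10 s
File in Mb = 2 * 8 = 16 Mb
Throughput = 16 / 10 Mbps
Throughput = 8/5 Mbps

8/5


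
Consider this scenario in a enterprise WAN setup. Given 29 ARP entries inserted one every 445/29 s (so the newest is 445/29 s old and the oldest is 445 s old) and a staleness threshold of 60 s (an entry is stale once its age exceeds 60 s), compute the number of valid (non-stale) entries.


Ages are k * 445/29 s for k = 1..29 (spacing = 15.3448 s).
Entry k is valid iff k * 445/29 <= 60 iff k <= 29 * 60 / 445 = 3.9101
n_valid = floor(3.9101) = 3
(n_stale = 29 - 3 = 26)

3


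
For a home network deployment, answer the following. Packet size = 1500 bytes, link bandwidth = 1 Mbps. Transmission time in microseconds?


Given: packet = 1500 bytes, bandwidth = 1 Mbps
Packet in bits = 1500 * 8 = 12000 bits
Bandwidth = 1 * 10^6 = 1000000 bps
Time = 12000 / 1000000 seconds
Time in us = 12000 * 10^6 / 1000000 = 12000

12000


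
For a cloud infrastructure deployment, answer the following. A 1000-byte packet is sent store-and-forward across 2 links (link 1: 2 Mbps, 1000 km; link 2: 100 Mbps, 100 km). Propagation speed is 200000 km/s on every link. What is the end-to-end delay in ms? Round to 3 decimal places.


Packet = 1000 bytes = 8000 bits. Store-and-forward: sum (t_trans + t_prop) per link.
Link 1: t_trans = 8000/(2*10^6) s = 4.0000 ms; t_prop = 1000/200000 s = 5.0000 ms; subtotal = 9.0000 ms
Link 2: t_trans = 8000/(100*10^6) s = 0.0800 ms; t_prop = 100/200000 s = 0.5000 ms; subtotal = 0.5800 ms
End-to-end = 9.0000 + 0.5800 = 9.5800 ms -> 9.580 ms (3 dp)

9.580


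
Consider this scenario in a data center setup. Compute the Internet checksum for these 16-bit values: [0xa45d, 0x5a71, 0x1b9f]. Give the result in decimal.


Given words: [0xa45d, 0x5a71, 0x1b9f]
Step 1: Sum all words
Raw sum = 42077 + 23153 + 7071 = 72301
Step 2: Fold carry: (6765 + 1) = 6766
One's complement = ~6766 & 0xFFFF = 58769

58769


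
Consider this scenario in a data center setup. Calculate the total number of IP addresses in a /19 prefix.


Given: CIDR prefix /19
Host bits = 32 - 19 = 13
Total addresses = 2^13 = 8192

8192


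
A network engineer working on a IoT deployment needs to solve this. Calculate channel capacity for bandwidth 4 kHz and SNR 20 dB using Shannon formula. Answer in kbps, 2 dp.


Given: B = 4 kHz, SNR = 20 dB
SNR linear = 10^(20/10) = 100
1 + SNR = 101
log2(101) = 6.6582114828
C = 4 * 1000 * 6.6582114828 = 26632.8459 bps
C = 26.632846 kbps -> 26.63 kbps (2 dp)

26.63


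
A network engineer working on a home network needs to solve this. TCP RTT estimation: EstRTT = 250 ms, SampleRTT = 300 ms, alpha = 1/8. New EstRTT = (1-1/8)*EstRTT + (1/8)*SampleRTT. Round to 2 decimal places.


Given: EstRTT = 250 ms, SampleRTT = 300 ms, alpha = 1/8
New EstRTT = (1 - alpha) * EstRTT + alpha * SampleRTT
(7/8) * 250 = 218.75
(1/8) * 300 = 37.5
New EstRTT = 218.75 + 37.5 = 256.25 ms -> 256.25 ms (2 dp)

256.25


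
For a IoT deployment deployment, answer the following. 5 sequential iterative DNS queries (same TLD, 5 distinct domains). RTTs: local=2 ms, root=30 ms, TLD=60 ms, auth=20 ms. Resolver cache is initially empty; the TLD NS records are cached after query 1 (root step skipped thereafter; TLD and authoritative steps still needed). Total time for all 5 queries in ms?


Lookup 1 (cold cache): local + root + TLD + auth = 2 + 30 + 60 + 20 = 112 ms
Lookups 2..5 (TLD NS cached -> skip root; new domain -> still ask TLD and auth): local + TLD + auth = 2 + 60 + 20 = 82 ms each
Remaining 4 lookups: 4 * 82 = 328 ms
Total = 112 + 328 = 440 ms

440


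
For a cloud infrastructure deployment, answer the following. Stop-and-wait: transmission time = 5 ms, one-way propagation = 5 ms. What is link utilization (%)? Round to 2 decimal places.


Given: Ttrans = 5 ms, Tprop = 5 ms
RTT = 2 * Tprop = 2 * 5 = 10 ms
U = Ttrans / (Ttrans + RTT)
U = 5 / (5 + 10)
U = 5 / 15 = 0.333333
U% = 33.33%

33.33


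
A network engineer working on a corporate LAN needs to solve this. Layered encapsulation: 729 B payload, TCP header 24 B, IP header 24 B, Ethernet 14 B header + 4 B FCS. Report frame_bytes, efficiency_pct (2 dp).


TCP segment = 729 + 24 = 753 B
IP packet = 753 + 24 = 777 B
Ethernet frame = 777 + 14 + 4 = 795 B
Efficiency = app / frame = 729 / 795 = 0.916981 = 91.6981% -> 91.70% (2 dp)

795, 91.70


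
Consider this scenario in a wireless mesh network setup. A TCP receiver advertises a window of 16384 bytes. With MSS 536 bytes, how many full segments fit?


Given: RWND = 16384 bytes, MSS = 536 bytes
Full segments = floor(RWND / MSS)
Full segments = floor(16384 / 536)
Full segments = floor(30.5672) = 30

30


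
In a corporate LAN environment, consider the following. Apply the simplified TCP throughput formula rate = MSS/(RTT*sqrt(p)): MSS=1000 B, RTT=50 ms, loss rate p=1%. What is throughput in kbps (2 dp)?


Given: MSS = 1000 bytes, RTT = 50 ms, loss = 1%
RTT in seconds = 50 / 1000 = 0.05
Loss rate = 1% = 0.01
sqrt(loss) = sqrt(0.01) = 0.1
Throughput (bytes/s) = 1000 / (0.05 * 0.1) = 200000.0000
Throughput (kbps) = 200000.0000 * 8 / 1000 = 1600.000000 -> 1600.00 kbps (2 dp)

1600.00


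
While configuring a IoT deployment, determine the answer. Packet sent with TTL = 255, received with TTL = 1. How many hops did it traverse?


Given: initial TTL = 255, received TTL = 1
Hops = initial TTL - received TTL
Hops = 255 - 1 = 254

254


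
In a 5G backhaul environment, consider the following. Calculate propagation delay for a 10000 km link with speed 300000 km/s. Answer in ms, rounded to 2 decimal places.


Given: distance = 10000 km, speed = 300000 km/s
Delay = distance / speed = 10000 / 300000 seconds
Delay in ms = 10000 * 1000 / 300000
Delay = 33.3333 ms
Rounded to 2 dp = 33.33 ms

33.33


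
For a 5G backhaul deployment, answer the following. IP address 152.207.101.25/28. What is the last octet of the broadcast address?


Given: IP = 152.207.101.25, prefix = /28
Host bits = 32 - 28 = 4
Network last octet = 25 AND mask = 16
Host part size = 2^4 - 1 = 15
Broadcast last octet = 16 OR 15 = 31

31


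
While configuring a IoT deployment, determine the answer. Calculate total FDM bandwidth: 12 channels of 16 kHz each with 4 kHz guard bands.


Given: 12 channels, 16 kHz each, guard = 4 kHz
Channel bandwidth = 12 * 16 = 192 kHz
Guard bands = 11 gaps * 4 kHz = 44 kHz
Total = 192 + 44 = 236 kHz

236


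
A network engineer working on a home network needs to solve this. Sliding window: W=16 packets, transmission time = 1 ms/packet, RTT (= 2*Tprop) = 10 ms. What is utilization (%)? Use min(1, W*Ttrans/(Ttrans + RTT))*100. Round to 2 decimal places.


Given: W = 16, Ttrans = 1 ms, RTT = 10 ms (= 2 * Tprop, Tprop = 5 ms)
Cycle time = Ttrans + RTT = 1 + 10 = 11 ms (first packet sent until its ACK returns)
W * Ttrans = 16 * 1 = 16 ms of sending per cycle
W * Ttrans / (Ttrans + RTT) = 16 / 11 = 1.454545
U = min(1, 1.454545) = 1.000000
U% = 100.00%

100.00


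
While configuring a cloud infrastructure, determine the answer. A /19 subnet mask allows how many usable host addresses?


Given: subnet mask /19
Host bits = 32 - 19 = 13
Total addresses = 2^13 = 8192
Usable hosts = 8192 - 2 (network + broadcast) = 8190

8190


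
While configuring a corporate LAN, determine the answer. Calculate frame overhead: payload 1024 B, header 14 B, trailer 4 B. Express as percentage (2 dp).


Given: payload = 1024 B, header = 14 B, trailer = 4 B
Overhead bytes = header + trailer = 14 + 4 = 18
Total frame = payload + overhead = 1024 + 18 = 1042
Overhead % = 18 / 1042 * 100 = 1.7274% -> 1.73% (2 dp)

1.73


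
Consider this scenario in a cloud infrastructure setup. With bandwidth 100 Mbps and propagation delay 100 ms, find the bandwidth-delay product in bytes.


Given: bandwidth = 100 Mbps, delay = 100 ms
BDP in bits = 100 * 10^6 * 100 / 1000
BDP in bits = 10000000
BDP in bytes = 10000000 / 8 = 1250000

1250000


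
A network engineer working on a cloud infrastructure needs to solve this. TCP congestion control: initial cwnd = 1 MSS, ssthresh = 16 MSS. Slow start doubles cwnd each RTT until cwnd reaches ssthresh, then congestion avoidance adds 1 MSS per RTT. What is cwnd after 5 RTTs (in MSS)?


RTT 0: cwnd = 1 MSS (initial)
RTT 1: cwnd = 2 MSS (slow start, doubled)
RTT 2: cwnd = 4 MSS (slow start, doubled)
RTT 3: cwnd = 8 MSS (slow start, doubled)
RTT 4: cwnd = 16 MSS (slow start, doubled)
RTT 5: cwnd = 17 MSS (congestion avoidance, +1)

17


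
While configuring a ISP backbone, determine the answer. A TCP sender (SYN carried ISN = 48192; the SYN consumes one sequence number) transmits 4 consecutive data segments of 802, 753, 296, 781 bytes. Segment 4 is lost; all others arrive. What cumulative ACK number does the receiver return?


SYN uses sequence number 48192; first data byte = ISN + 1 = 48193.
Segment 1: SEQ = 48193, len = 802 B, covers [48193, 48994]
Segment 2: SEQ = 48995, len = 753 B, covers [48995, 49747]
Segment 3: SEQ = 49748, len = 296 B, covers [49748, 50043]
Segment 4: SEQ = 50044, len = 781 B, covers [50044, 50824] [LOST]
In-order data received: bytes [48193, 50043] (segments 1..3).
Segment 4 missing -> gap begins at byte 50044.
Cumulative ACK = next expected in-order byte = 48193 + 802 + 753 + 296 = 50044

50044


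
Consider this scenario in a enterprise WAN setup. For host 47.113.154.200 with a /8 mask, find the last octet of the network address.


Given: IP = 47.113.154.200, prefix = /8
Subnet mask = 255.0.0.0
Last octet of IP: 200
Last octet of mask: 0
Network last octet = 200 AND 0 = 0

0


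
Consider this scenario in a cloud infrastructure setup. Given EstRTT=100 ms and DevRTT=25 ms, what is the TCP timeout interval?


Given: EstRTT = 100 ms, DevRTT = 25 ms
Timeout = EstRTT + 4 * DevRTT
4 * DevRTT = 4 * 25 = 100
Timeout = 100 + 100 = 200 ms

200


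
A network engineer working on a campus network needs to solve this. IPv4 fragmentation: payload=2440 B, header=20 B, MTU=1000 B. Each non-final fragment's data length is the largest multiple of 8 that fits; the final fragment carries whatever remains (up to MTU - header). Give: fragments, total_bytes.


Max data per non-final fragment = floor((MTU - header)/8)*8 = floor((1000 - 20)/8)*8 = floor(980/8)*8 = 976 B
Final fragment needs no 8-byte alignment: it can carry up to MTU - header = 980 B
Non-final fragments needed = ceil((payload - 980) / 976) = ceil(1460/976) = ceil(1.4959) = 2
Number of fragments = 2 + 1 = 3
Fragment sizes (data): 2 * 976 B + 488 B (last, 488 <= 980 OK)
Total bytes sent = payload + n_frags * header = 2440 + 3*20 = 2440 + 60 = 2500 B

3, 2500


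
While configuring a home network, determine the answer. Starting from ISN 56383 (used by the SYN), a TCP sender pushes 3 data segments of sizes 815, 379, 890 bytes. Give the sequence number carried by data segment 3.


The SYN occupies sequence number ISN = 56383, so the first data byte is ISN + 1 = 56384.
SEQ of data segment i = (ISN + 1) + sum of payload sizes of segments 1..i-1.
Segment 1: SEQ = 56384, payload = 815 bytes
Segment 2: SEQ = 57199, payload = 379 bytes
Segment 3: SEQ = 57578, payload = 890 bytes
SEQ of segment 3 = 56384 + 815 + 379 = 57578

57578


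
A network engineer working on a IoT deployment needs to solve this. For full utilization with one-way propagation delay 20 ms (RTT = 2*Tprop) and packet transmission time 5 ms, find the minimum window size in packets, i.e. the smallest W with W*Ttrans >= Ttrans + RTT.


Given: Ttrans = 5 ms, RTT = 40 ms (= 2 * Tprop, Tprop = 20 ms)
Time until first ACK returns = Ttrans + RTT = 5 + 40 = 45 ms
Need W * Ttrans >= Ttrans + RTT  ->  W >= (Ttrans + RTT) / Ttrans
(Ttrans + RTT) / Ttrans = 45 / 5 = 9
W_min = ceil(9) = 9

9


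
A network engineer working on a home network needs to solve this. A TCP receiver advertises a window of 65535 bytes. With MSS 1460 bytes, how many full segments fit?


Given: RWND = 65535 bytes, MSS = 1460 bytes
Full segments = floor(RWND / MSS)
Full segments = floor(65535 / 1460)
Full segments = floor(44.887) = 44

44


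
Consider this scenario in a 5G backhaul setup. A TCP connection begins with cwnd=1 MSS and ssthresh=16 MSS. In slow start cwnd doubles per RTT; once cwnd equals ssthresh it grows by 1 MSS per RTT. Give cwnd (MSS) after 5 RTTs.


RTT 0: cwnd = 1 MSS (initial)
RTT 1: cwnd = 2 MSS (slow start, doubled)
RTT 2: cwnd = 4 MSS (slow start, doubled)
RTT 3: cwnd = 8 MSS (slow start, doubled)
RTT 4: cwnd = 16 MSS (slow start, doubled)
RTT 5: cwnd = 17 MSS (congestion avoidance, +1)

17


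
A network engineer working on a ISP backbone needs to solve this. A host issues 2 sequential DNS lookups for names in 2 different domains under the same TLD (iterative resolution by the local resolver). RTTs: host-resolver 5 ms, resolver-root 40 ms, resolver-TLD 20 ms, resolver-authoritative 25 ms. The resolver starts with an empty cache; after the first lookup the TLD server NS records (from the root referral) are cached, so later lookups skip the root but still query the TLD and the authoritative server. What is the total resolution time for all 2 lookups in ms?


Lookup 1 (cold cache): local + root + TLD + auth = 5 + 40 + 20 + 25 = 90 ms
Lookups 2..2 (TLD NS cached -> skip root; new domain -> still ask TLD and auth): local + TLD + auth = 5 + 20 + 25 = 50 ms each
Remaining 1 lookups: 1 * 50 = 50 ms
Total = 90 + 50 = 140 ms

140


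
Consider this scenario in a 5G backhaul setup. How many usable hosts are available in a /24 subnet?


Given: subnet mask /24
Host bits = 32 - 24 = 8
Total addresses = 2^8 = 256
Usable hosts = 256 - 2 (network + broadcast) = 254

254


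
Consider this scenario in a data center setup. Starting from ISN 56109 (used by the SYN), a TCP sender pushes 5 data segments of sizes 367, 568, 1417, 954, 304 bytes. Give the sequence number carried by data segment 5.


The SYN occupies sequence number ISN = 56109, so the first data byte is ISN + 1 = 56110.
SEQ of data segment i = (ISN + 1) + sum of payload sizes of segments 1..i-1.
Segment 1: SEQ = 56110, payload = 367 bytes
Segment 2: SEQ = 56477, payload = 568 bytes
Segment 3: SEQ = 57045, payload = 1417 bytes
Segment 4: SEQ = 58462, payload = 954 bytes
Segment 5: SEQ = 59416, payload = 304 bytes
SEQ of segment 5 = 56110 + 367 + 568 + 1417 + 954 = 59416

59416


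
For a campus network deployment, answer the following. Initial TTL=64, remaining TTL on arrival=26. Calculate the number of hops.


Given: initial TTL = 64, received TTL = 26
Hops = initial TTL - received TTL
Hops = 64 - 26 = 38

38


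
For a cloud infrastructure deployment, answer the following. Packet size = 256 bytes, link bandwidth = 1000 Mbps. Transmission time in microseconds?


Given: packet = 256 bytes, bandwidth = 1000 Mbps
Packet in bits = 256 * 8 = 2048 bits
Bandwidth = 1000 * 10^6 = 1000000000 bps
Time = 2048 / 1000000000 seconds
Time in us = 2048 * 10^6 / 1000000000 = 2.048

2.048


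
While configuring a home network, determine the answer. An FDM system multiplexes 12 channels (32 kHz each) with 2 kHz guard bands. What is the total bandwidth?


Given: 12 channels, 32 kHz each, guard = 2 kHz
Channel bandwidth = 12 * 32 = 384 kHz
Guard bands = 11 gaps * 2 kHz = 22 kHz
Total = 384 + 22 = 406 kHz

406


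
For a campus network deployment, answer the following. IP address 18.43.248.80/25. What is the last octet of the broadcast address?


Given: IP = 18.43.248.80, prefix = /25
Host bits = 32 - 25 = 7
Network last octet = 80 AND mask = 0
Host part size = 2^7 - 1 = 127
Broadcast last octet = 0 OR 127 = 127

127


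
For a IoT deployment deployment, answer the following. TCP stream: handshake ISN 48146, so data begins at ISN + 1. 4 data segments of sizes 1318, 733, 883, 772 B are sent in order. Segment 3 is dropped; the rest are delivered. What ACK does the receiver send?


SYN uses sequence number 48146; first data byte = ISN + 1 = 48147.
Segment 1: SEQ = 48147, len = 1318 B, covers [48147, 49464]
Segment 2: SEQ = 49465, len = 733 B, covers [49465, 50197]
Segment 3: SEQ = 50198, len = 883 B, covers [50198, 51080] [LOST]
Segment 4: SEQ = 51081, len = 772 B, covers [51081, 51852]
In-order data received: bytes [48147, 50197] (segments 1..2).
Segment 3 missing -> gap begins at byte 50198; later segments buffered out of order.
Cumulative ACK = next expected in-order byte = 48147 + 1318 + 733 = 50198

50198


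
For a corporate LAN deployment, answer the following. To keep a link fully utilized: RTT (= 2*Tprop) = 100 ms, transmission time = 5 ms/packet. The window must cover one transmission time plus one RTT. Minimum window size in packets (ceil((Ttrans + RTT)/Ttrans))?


Given: Ttrans = 5 ms, RTT = 100 ms (= 2 * Tprop, Tprop = 50 ms)
Time until first ACK returns = Ttrans + RTT = 5 + 100 = 105 ms
Need W * Ttrans >= Ttrans + RTT  ->  W >= (Ttrans + RTT) / Ttrans
(Ttrans + RTT) / Ttrans = 105 / 5 = 21
W_min = ceil(21) = 21

21


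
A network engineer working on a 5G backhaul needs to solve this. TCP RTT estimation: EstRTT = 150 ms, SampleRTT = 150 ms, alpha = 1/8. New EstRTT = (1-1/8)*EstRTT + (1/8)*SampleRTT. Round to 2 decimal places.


Given: EstRTT = 150 ms, SampleRTT = 150 ms, alpha = 1/8
New EstRTT = (1 - alpha) * EstRTT + alpha * SampleRTT
(7/8) * 150 = 131.25
(1/8) * 150 = 18.75
New EstRTT = 131.25 + 18.75 = 150 ms -> 150.00 ms (2 dp)

150.00


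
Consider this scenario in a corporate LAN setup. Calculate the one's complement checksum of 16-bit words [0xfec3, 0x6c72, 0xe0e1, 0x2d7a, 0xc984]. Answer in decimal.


Given words: [0xfec3, 0x6c72, 0xe0e1, 0x2d7a, 0xc984]
Step 1: Sum all words
Raw sum = 65219 + 27762 + 57569 + 11642 + 51588 = 213780
Step 2: Fold carry: (17172 + 3) = 17175
One's complement = ~17175 & 0xFFFF = 48360

48360


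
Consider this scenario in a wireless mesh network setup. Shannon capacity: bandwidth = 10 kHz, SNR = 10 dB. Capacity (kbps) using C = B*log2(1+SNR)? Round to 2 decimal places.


Given: B = 10 kHz, SNR = 10 dB
SNR linear = 10^(10/10) = 10
1 + SNR = 11
log2(11) = 3.4594316186
C = 10 * 1000 * 3.4594316186 = 34594.3162 bps
C = 34.594316 kbps -> 34.59 kbps (2 dp)

34.59


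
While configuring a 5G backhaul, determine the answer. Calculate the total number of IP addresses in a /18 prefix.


Given: CIDR prefix /18
Host bits = 32 - 18 = 14
Total addresses = 2^14 = 16384

16384


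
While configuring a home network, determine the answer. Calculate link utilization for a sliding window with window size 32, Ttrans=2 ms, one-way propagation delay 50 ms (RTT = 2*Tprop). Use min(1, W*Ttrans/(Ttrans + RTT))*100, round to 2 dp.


Given: W = 32, Ttrans = 2 ms, RTT = 100 ms (= 2 * Tprop, Tprop = 50 ms)
Cycle time = Ttrans + RTT = 2 + 100 = 102 ms (first packet sent until its ACK returns)
W * Ttrans = 32 * 2 = 64 ms of sending per cycle
W * Ttrans / (Ttrans + RTT) = 64 / 102 = 0.627451
U = min(1, 0.627451) = 0.627451
U% = 62.75%

62.75


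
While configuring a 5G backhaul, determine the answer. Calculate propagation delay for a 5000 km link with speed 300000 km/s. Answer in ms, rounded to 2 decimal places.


Given: distance = 5000 km, speed = 300000 km/s
Delay = distance / speed = 5000 / 300000 seconds
Delay in ms = 5000 * 1000 / 300000
Delay = 16.6667 ms
Rounded to 2 dp = 16.67 ms

16.67


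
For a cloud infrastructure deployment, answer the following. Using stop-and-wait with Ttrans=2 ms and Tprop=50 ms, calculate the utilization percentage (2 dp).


Given: Ttrans = 2 ms, Tprop = 50 ms
RTT = 2 * Tprop = 2 * 50 = 100 ms
U = Ttrans / (Ttrans + RTT)
U = 2 / (2 + 100)
U = 2 / 102 = 0.019608
U% = 1.96%

1.96


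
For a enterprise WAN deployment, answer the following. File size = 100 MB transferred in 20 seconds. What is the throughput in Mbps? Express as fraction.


Given: file = 100 MB, time = 20 s
File in Mb = 100 * 8 = 800 Mb
Throughput = 800 / 20 Mbps
Throughput = 40 Mbps

40


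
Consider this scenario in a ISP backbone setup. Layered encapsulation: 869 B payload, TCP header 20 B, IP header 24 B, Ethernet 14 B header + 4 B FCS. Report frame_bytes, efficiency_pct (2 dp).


TCP segment = 869 + 20 = 889 B
IP packet = 889 + 24 = 913 B
Ethernet frame = 913 + 14 + 4 = 931 B
Efficiency = app / frame = 869 / 931 = 0.933405 = 93.3405% -> 93.34% (2 dp)

931, 93.34


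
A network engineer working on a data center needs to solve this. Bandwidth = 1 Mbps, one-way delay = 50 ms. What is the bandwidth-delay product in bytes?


Given: bandwidth = 1 Mbps, delay = 50 ms
BDP in bits = 1 * 10^6 * 50 / 1000
BDP in bits = 50000
BDP in bytes = 50000 / 8 = 6250

6250


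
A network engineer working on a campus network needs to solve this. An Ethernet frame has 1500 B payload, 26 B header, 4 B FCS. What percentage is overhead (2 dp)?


Given: payload = 1500 B, header = 26 B, trailer = 4 B
Overhead bytes = header + trailer = 26 + 4 = 30
Total frame = payload + overhead = 1500 + 30 = 1530
Overhead % = 30 / 1530 * 100 = 1.9608% -> 1.96% (2 dp)

1.96


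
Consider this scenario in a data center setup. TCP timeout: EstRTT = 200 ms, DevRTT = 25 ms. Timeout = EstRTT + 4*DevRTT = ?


Given: EstRTT = 200 ms, DevRTT = 25 ms
Timeout = EstRTT + 4 * DevRTT
4 * DevRTT = 4 * 25 = 100
Timeout = 200 + 100 = 300 ms

300


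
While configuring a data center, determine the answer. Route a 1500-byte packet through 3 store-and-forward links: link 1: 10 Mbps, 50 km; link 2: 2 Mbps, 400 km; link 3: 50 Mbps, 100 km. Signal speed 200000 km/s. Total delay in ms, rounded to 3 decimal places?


Packet = 1500 bytes = 12000 bits. Store-and-forward: sum (t_trans + t_prop) per link.
Link 1: t_trans = 12000/(10*10^6) s = 1.2000 ms; t_prop = 50/200000 s = 0.2500 ms; subtotal = 1.4500 ms
Link 2: t_trans = 12000/(2*10^6) s = 6.0000 ms; t_prop = 400/200000 s = 2.0000 ms; subtotal = 8.0000 ms
Link 3: t_trans = 12000/(50*10^6) s = 0.2400 ms; t_prop = 100/200000 s = 0.5000 ms; subtotal = 0.7400 ms
End-to-end = 1.4500 + 8.0000 + 0.7400 = 10.1900 ms -> 10.190 ms (3 dp)

10.190


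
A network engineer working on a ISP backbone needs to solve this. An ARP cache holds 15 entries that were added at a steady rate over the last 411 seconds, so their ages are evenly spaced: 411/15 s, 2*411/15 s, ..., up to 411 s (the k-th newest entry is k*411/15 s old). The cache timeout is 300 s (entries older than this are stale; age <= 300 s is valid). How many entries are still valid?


Ages are k * 411/15 s for k = 1..15 (spacing = 27.4000 s).
Entry k is valid iff k * 411/15 <= 300 iff k <= 15 * 300 / 411 = 10.9489
n_valid = floor(10.9489) = 10
(n_stale = 15 - 10 = 5)

10


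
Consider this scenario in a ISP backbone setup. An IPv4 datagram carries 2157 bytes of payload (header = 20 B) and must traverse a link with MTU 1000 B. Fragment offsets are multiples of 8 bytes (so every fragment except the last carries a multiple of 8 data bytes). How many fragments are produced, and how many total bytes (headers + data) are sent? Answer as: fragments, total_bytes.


Max data per non-final fragment = floor((MTU - header)/8)*8 = floor((1000 - 20)/8)*8 = floor(980/8)*8 = 976 B
Final fragment needs no 8-byte alignment: it can carry up to MTU - header = 980 B
Non-final fragments needed = ceil((payload - 980) / 976) = ceil(1177/976) = ceil(1.2059) = 2
Number of fragments = 2 + 1 = 3
Fragment sizes (data): 2 * 976 B + 205 B (last, 205 <= 980 OK)
Total bytes sent = payload + n_frags * header = 2157 + 3*20 = 2157 + 60 = 2217 B

3, 2217


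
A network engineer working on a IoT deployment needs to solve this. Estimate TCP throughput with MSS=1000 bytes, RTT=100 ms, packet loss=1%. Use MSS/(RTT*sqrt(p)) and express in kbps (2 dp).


Given: MSS = 1000 bytes, RTT = 100 ms, loss = 1%
RTT in seconds = 100 / 1000 = 0.1
Loss rate = 1% = 0.01
sqrt(loss) = sqrt(0.01) = 0.1
Throughput (bytes/s) = 1000 / (0.1 * 0.1) = 100000.0000
Throughput (kbps) = 100000.0000 * 8 / 1000 = 800.000000 -> 800.00 kbps (2 dp)

800.00


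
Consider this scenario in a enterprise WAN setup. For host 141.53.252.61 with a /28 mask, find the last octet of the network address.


Given: IP = 141.53.252.61, prefix = /28
Subnet mask = 255.255.255.240
Last octet of IP: 61
Last octet of mask: 240
Network last octet = 61 AND 240 = 48

48


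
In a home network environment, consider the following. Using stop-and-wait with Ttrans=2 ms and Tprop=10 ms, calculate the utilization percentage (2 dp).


Given: Ttrans = 2 ms, Tprop = 10 ms
RTT = 2 * Tprop = 2 * 10 = 20 ms
U = Ttrans / (Ttrans + RTT)
U = 2 / (2 + 20)
U = 2 / 22 = 0.090909
U% = 9.09%

9.09


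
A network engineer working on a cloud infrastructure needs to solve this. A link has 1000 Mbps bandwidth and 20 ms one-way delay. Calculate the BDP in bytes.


Given: bandwidth = 1000 Mbps, delay = 20 ms
BDP in bits = 1000 * 10^6 * 20 / 1000
BDP in bits = 20000000
BDP in bytes = 20000000 / 8 = 2500000

2500000


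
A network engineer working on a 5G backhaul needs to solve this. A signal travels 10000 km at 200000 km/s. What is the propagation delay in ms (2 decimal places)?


Given: distance = 10000 km, speed = 200000 km/s
Delay = distance / speed = 10000 / 200000 seconds
Delay in ms = 10000 * 1000 / 200000
Delay = 50.0000 ms
Rounded to 2 dp = 50.00 ms

50.00


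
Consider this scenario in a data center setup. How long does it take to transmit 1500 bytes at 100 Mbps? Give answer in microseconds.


Given: packet = 1500 bytes, bandwidth = 100 Mbps
Packet in bits = 1500 * 8 = 12000 bits
Bandwidth = 100 * 10^6 = 100000000 bps
Time = 12000 / 100000000 seconds
Time in us = 12000 * 10^6 / 100000000 = 120

120


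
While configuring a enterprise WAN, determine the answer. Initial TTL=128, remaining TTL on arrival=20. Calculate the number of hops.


Given: initial TTL = 128, received TTL = 20
Hops = initial TTL - received TTL
Hops = 128 - 20 = 108

108


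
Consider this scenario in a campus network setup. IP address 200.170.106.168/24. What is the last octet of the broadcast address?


Given: IP = 200.170.106.168, prefix = /24
Host bits = 32 - 24 = 8
Network last octet = 168 AND mask = 0
Host part size = 2^8 - 1 = 255
Broadcast last octet = 0 OR 255 = 255

255


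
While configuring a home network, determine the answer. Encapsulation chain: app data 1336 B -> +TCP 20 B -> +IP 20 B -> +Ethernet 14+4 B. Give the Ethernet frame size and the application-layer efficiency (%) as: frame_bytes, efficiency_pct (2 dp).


TCP segment = 1336 + 20 = 1356 B
IP packet = 1356 + 20 = 1376 B
Ethernet frame = 1376 + 14 + 4 = 1394 B
Efficiency = app / frame = 1336 / 1394 = 0.958393 = 95.8393% -> 95.84% (2 dp)

1394, 95.84


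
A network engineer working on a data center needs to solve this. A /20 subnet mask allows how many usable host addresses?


Given: subnet mask /20
Host bits = 32 - 20 = 12
Total addresses = 2^12 = 4096
Usable hosts = 4096 - 2 (network + broadcast) = 4094

4094


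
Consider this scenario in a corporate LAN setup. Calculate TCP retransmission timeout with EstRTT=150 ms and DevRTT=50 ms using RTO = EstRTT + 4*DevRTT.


Given: EstRTT = 150 ms, DevRTT = 50 ms
Timeout = EstRTT + 4 * DevRTT
4 * DevRTT = 4 * 50 = 200
Timeout = 150 + 200 = 350 ms

350


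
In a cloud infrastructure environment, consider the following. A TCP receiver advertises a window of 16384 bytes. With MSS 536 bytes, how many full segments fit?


Given: RWND = 16384 bytes, MSS = 536 bytes
Full segments = floor(RWND / MSS)
Full segments = floor(16384 / 536)
Full segments = floor(30.5672) = 30

30


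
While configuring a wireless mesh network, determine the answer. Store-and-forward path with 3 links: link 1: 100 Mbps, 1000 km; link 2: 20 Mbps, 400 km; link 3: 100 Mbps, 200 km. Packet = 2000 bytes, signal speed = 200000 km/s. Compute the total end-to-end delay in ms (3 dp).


Packet = 2000 bytes = 16000 bits. Store-and-forward: sum (t_trans + t_prop) per link.
Link 1: t_trans = 16000/(100*10^6) s = 0.1600 ms; t_prop = 1000/200000 s = 5.0000 ms; subtotal = 5.1600 ms
Link 2: t_trans = 16000/(20*10^6) s = 0.8000 ms; t_prop = 400/200000 s = 2.0000 ms; subtotal = 2.8000 ms
Link 3: t_trans = 16000/(100*10^6) s = 0.1600 ms; t_prop = 200/200000 s = 1.0000 ms; subtotal = 1.1600 ms
End-to-end = 5.1600 + 2.8000 + 1.1600 = 9.1200 ms -> 9.120 ms (3 dp)

9.120


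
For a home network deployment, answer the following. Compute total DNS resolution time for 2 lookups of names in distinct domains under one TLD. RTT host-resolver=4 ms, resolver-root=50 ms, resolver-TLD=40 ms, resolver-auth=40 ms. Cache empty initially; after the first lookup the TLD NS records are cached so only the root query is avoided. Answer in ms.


Lookup 1 (cold cache): local + root + TLD + auth = 4 + 50 + 40 + 40 = 134 ms
Lookups 2..2 (TLD NS cached -> skip root; new domain -> still ask TLD and auth): local + TLD + auth = 4 + 40 + 40 = 84 ms each
Remaining 1 lookups: 1 * 84 = 84 ms
Total = 134 + 84 = 218 ms

218


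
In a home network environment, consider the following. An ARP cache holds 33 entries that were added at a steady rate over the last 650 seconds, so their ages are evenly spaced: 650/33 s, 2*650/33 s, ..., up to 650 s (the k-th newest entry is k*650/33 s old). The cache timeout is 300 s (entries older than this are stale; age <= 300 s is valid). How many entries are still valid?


Ages are k * 650/33 s for k = 1..33 (spacing = 19.6970 s).
Entry k is valid iff k * 650/33 <= 300 iff k <= 33 * 300 / 650 = 15.2308
n_valid = floor(15.2308) = 15
(n_stale = 33 - 15 = 18)

15


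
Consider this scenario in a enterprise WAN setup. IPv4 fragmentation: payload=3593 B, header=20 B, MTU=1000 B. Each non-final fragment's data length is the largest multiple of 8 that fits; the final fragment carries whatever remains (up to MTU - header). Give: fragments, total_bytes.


Max data per non-final fragment = floor((MTU - header)/8)*8 = floor((1000 - 20)/8)*8 = floor(980/8)*8 = 976 B
Final fragment needs no 8-byte alignment: it can carry up to MTU - header = 980 B
Non-final fragments needed = ceil((payload - 980) / 976) = ceil(2613/976) = ceil(2.6773) = 3
Number of fragments = 3 + 1 = 4
Fragment sizes (data): 3 * 976 B + 665 B (last, 665 <= 980 OK)
Total bytes sent = payload + n_frags * header = 3593 + 4*20 = 3593 + 80 = 3673 B

4, 3673


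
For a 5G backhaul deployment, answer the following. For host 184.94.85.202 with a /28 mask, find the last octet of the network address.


Given: IP = 184.94.85.202, prefix = /28
Subnet mask = 255.255.255.240
Last octet of IP: 202
Last octet of mask: 240
Network last octet = 202 AND 240 = 192

192


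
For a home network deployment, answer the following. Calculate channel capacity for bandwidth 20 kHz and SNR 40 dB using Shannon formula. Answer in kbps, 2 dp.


Given: B = 20 kHz, SNR = 40 dB
SNR linear = 10^(40/10) = 10000
1 + SNR = 10001
log2(10001) = 13.2878566418
C = 20 * 1000 * 13.2878566418 = 265757.1328 bps
C = 265.757133 kbps -> 265.76 kbps (2 dp)

265.76


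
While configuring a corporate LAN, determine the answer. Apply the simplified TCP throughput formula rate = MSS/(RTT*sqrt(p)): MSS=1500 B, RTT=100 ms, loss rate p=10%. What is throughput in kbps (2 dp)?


Given: MSS = 1500 bytes, RTT = 100 ms, loss = 10%
RTT in seconds = 100 / 1000 = 0.1
Loss rate = 10% = 0.1
sqrt(loss) = sqrt(0.1) = 0.316227766017
Throughput (bytes/s) = 1500 / (0.1 * 0.316227766017) = 47434.1649
Throughput (kbps) = 47434.1649 * 8 / 1000 = 379.473319 -> 379.47 kbps (2 dp)

379.47


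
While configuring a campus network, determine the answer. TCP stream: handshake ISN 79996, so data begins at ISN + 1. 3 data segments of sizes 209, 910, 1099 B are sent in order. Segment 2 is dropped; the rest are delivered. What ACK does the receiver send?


SYN uses sequence number 79996; first data byte = ISN + 1 = 79997.
Segment 1: SEQ = 79997, len = 209 B, covers [79997, 80205]
Segment 2: SEQ = 80206, len = 910 B, covers [80206, 81115] [LOST]
Segment 3: SEQ = 81116, len = 1099 B, covers [81116, 82214]
In-order data received: bytes [79997, 80205] (segments 1..1).
Segment 2 missing -> gap begins at byte 80206; later segments buffered out of order.
Cumulative ACK = next expected in-order byte = 79997 + 209 = 80206

80206


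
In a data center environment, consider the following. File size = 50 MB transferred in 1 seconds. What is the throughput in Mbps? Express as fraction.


Given: file = 50 MB, time = 1 s
File in Mb = 50 * 8 = 400 Mb
Throughput = 400 / 1 Mbps
Throughput = 400 Mbps

400


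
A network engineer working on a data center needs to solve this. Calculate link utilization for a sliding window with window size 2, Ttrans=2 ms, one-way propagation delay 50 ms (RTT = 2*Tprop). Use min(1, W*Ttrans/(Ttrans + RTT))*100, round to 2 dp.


Given: W = 2, Ttrans = 2 ms, RTT = 100 ms (= 2 * Tprop, Tprop = 50 ms)
Cycle time = Ttrans + RTT = 2 + 100 = 102 ms (first packet sent until its ACK returns)
W * Ttrans = 2 * 2 = 4 ms of sending per cycle
W * Ttrans / (Ttrans + RTT) = 4 / 102 = 0.039216
U = min(1, 0.039216) = 0.039216
U% = 3.92%

3.92


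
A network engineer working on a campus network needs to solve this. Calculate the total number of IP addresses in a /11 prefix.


Given: CIDR prefix /11
Host bits = 32 - 11 = 21
Total addresses = 2^21 = 2097152

2097152


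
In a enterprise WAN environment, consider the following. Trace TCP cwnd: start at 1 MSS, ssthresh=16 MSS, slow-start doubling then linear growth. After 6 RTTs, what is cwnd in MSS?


RTT 0: cwnd = 1 MSS (initial)
RTT 1: cwnd = 2 MSS (slow start, doubled)
RTT 2: cwnd = 4 MSS (slow start, doubled)
RTT 3: cwnd = 8 MSS (slow start, doubled)
RTT 4: cwnd = 16 MSS (slow start, doubled)
RTT 5: cwnd = 17 MSS (congestion avoidance, +1)
RTT 6: cwnd = 18 MSS (congestion avoidance, +1)

18


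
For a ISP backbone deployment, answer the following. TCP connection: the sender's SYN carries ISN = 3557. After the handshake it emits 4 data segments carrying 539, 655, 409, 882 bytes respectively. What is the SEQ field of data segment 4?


The SYN occupies sequence number ISN = 3557, so the first data byte is ISN + 1 = 3558.
SEQ of data segment i = (ISN + 1) + sum of payload sizes of segments 1..i-1.
Segment 1: SEQ = 3558, payload = 539 bytes
Segment 2: SEQ = 4097, payload = 655 bytes
Segment 3: SEQ = 4752, payload = 409 bytes
Segment 4: SEQ = 5161, payload = 882 bytes
SEQ of segment 4 = 3558 + 539 + 655 + 409 = 5161

5161


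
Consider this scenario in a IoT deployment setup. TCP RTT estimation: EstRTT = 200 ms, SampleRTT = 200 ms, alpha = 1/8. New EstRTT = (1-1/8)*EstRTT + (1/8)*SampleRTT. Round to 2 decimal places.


Given: EstRTT = 200 ms, SampleRTT = 200 ms, alpha = 1/8
New EstRTT = (1 - alpha) * EstRTT + alpha * SampleRTT
(7/8) * 200 = 175
(1/8) * 200 = 25
New EstRTT = 175 + 25 = 200 ms -> 200.00 ms (2 dp)

200.00


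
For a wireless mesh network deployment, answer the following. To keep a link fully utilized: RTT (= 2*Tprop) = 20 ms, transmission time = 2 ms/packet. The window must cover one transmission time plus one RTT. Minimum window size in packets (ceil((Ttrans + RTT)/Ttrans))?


Given: Ttrans = 2 ms, RTT = 20 ms (= 2 * Tprop, Tprop = 10 ms)
Time until first ACK returns = Ttrans + RTT = 2 + 20 = 22 ms
Need W * Ttrans >= Ttrans + RTT  ->  W >= (Ttrans + RTT) / Ttrans
(Ttrans + RTT) / Ttrans = 22 / 2 = 11
W_min = ceil(11) = 11

11


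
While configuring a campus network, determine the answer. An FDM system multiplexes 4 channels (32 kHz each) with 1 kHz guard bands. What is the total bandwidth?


Given: 4 channels, 32 kHz each, guard = 1 kHz
Channel bandwidth = 4 * 32 = 128 kHz
Guard bands = 3 gaps * 1 kHz = 3 kHz
Total = 128 + 3 = 131 kHz

131


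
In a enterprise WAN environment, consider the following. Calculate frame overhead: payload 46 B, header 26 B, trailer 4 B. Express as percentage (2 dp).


Given: payload = 46 B, header = 26 B, trailer = 4 B
Overhead bytes = header + trailer = 26 + 4 = 30
Total frame = payload + overhead = 46 + 30 = 76
Overhead % = 30 / 76 * 100 = 39.4737% -> 39.47% (2 dp)

39.47


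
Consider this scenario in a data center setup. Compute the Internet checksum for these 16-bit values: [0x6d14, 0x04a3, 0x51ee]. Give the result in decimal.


Given words: [0x6d14, 0x04a3, 0x51ee]
Step 1: Sum all words
Raw sum = 27924 + 1187 + 20974 = 50085
One's complement = ~50085 & 0xFFFF = 15450

15450
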